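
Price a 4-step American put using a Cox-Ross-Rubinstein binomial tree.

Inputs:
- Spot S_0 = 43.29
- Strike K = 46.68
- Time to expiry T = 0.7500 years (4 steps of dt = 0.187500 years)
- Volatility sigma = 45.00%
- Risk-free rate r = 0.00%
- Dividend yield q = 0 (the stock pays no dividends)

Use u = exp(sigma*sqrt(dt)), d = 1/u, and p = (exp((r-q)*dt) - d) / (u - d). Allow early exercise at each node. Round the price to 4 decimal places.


Answer: Price = V(0,0) = 8.8516

Derivation:
dt = T/N = 0.187500
u = exp(sigma*sqrt(dt)) = 1.215136; d = 1/u = 0.822953
p = (exp((r-q)*dt) - d) / (u - d) = 0.451440
Discount per step: exp(-r*dt) = 1.000000
Stock lattice S(k, i) with i counting down-moves:
  k=0: S(0,0) = 43.2900
  k=1: S(1,0) = 52.6032; S(1,1) = 35.6257
  k=2: S(2,0) = 63.9201; S(2,1) = 43.2900; S(2,2) = 29.3183
  k=3: S(3,0) = 77.6715; S(3,1) = 52.6032; S(3,2) = 35.6257; S(3,3) = 24.1276
  k=4: S(4,0) = 94.3814; S(4,1) = 63.9201; S(4,2) = 43.2900; S(4,3) = 29.3183; S(4,4) = 19.8559
Terminal payoffs V(N, i) = max(K - S_T, 0):
  V(4,0) = 0.000000; V(4,1) = 0.000000; V(4,2) = 3.390000; V(4,3) = 17.361749; V(4,4) = 26.824148
Backward induction: V(k, i) = exp(-r*dt) * [p * V(k+1, i) + (1-p) * V(k+1, i+1)]; then take max(V_cont, immediate exercise) for American.
  V(3,0) = exp(-r*dt) * [p*0.000000 + (1-p)*0.000000] = 0.000000; exercise = 0.000000; V(3,0) = max -> 0.000000
  V(3,1) = exp(-r*dt) * [p*0.000000 + (1-p)*3.390000] = 1.859620; exercise = 0.000000; V(3,1) = max -> 1.859620
  V(3,2) = exp(-r*dt) * [p*3.390000 + (1-p)*17.361749] = 11.054348; exercise = 11.054348; V(3,2) = max -> 11.054348
  V(3,3) = exp(-r*dt) * [p*17.361749 + (1-p)*26.824148] = 22.552446; exercise = 22.552446; V(3,3) = max -> 22.552446
  V(2,0) = exp(-r*dt) * [p*0.000000 + (1-p)*1.859620] = 1.020114; exercise = 0.000000; V(2,0) = max -> 1.020114
  V(2,1) = exp(-r*dt) * [p*1.859620 + (1-p)*11.054348] = 6.903483; exercise = 3.390000; V(2,1) = max -> 6.903483
  V(2,2) = exp(-r*dt) * [p*11.054348 + (1-p)*22.552446] = 17.361749; exercise = 17.361749; V(2,2) = max -> 17.361749
  V(1,0) = exp(-r*dt) * [p*1.020114 + (1-p)*6.903483] = 4.247497; exercise = 0.000000; V(1,0) = max -> 4.247497
  V(1,1) = exp(-r*dt) * [p*6.903483 + (1-p)*17.361749] = 12.640473; exercise = 11.054348; V(1,1) = max -> 12.640473
  V(0,0) = exp(-r*dt) * [p*4.247497 + (1-p)*12.640473] = 8.851551; exercise = 3.390000; V(0,0) = max -> 8.851551


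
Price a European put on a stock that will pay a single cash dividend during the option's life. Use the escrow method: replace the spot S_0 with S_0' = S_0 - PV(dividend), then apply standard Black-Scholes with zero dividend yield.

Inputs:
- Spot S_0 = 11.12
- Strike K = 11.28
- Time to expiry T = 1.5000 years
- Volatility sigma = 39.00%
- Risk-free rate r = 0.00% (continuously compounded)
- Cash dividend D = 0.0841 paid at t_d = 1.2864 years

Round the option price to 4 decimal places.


Answer: Price = 2.2304

Derivation:
PV(D) = D * exp(-r * t_d) = 0.0841 * 1.00000000 = 0.08410000
S_0' = S_0 - PV(D) = 11.1200 - 0.08410000 = 11.03590000
d1 = (ln(S_0'/K) + (r + sigma^2/2)*T) / (sigma*sqrt(T)) = 0.19302262
d2 = d1 - sigma*sqrt(T) = -0.28462788
exp(-rT) = 1.00000000
N(-d1) = 0.42347063; N(-d2) = 0.61203538
P = K * exp(-rT) * N(-d2) - S_0' * N(-d1) = 11.2800 * 1.00000000 * 0.61203538 - 11.03590000 * 0.42347063 = 2.2304


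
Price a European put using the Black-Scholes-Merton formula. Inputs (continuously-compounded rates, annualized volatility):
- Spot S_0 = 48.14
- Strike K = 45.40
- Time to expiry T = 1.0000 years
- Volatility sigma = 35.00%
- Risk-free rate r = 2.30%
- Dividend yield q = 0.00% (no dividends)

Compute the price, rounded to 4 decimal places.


Answer: Price = 4.7114

Derivation:
d1 = (ln(S/K) + (r - q + 0.5*sigma^2) * T) / (sigma * sqrt(T)) = 0.40814665
d2 = d1 - sigma * sqrt(T) = 0.05814665
exp(-rT) = 0.97726248; exp(-qT) = 1.00000000
P = K * exp(-rT) * N(-d2) - S_0 * exp(-qT) * N(-d1)
N(-d1) = 0.34158301; N(-d2) = 0.47681591
P = 45.4000 * 0.97726248 * 0.47681591 - 48.1400 * 1.00000000 * 0.34158301 = 4.7114


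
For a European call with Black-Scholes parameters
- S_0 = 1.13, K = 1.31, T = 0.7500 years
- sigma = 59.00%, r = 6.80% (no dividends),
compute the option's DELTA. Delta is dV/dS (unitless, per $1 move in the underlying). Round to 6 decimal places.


d1 = 0.0660097196; d2 = -0.4449452686
phi(d1) = 0.3980740743; exp(-qT) = 1.0000000000; exp(-rT) = 0.9502786705
N(d1) = 0.5263149564
Delta = exp(-qT) * N(d1) = 1.0000000000 * 0.5263149564 = 0.526315

Answer: Delta = 0.526315


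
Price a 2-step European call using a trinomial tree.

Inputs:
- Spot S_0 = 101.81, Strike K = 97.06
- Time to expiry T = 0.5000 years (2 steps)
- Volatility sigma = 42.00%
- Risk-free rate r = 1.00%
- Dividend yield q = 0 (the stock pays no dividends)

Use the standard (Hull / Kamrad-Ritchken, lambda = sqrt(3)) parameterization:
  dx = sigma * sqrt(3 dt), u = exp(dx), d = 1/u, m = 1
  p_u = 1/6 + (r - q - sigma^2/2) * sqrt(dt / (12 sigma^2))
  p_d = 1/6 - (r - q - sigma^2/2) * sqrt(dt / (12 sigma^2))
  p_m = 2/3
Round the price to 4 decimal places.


dt = T/N = 0.250000; dx = sigma*sqrt(3*dt) = 0.363731
u = exp(dx) = 1.438687; d = 1/u = 0.695078
p_u = 0.139792, p_m = 0.666667, p_d = 0.193541
Discount per step: exp(-r*dt) = 0.997503
Stock lattice S(k, j) with j the centered position index:
  k=0: S(0,+0) = 101.8100
  k=1: S(1,-1) = 70.7659; S(1,+0) = 101.8100; S(1,+1) = 146.4727
  k=2: S(2,-2) = 49.1879; S(2,-1) = 70.7659; S(2,+0) = 101.8100; S(2,+1) = 146.4727; S(2,+2) = 210.7283
Terminal payoffs V(N, j) = max(S_T - K, 0):
  V(2,-2) = 0.000000; V(2,-1) = 0.000000; V(2,+0) = 4.750000; V(2,+1) = 49.412691; V(2,+2) = 113.668309
Backward induction: V(k, j) = exp(-r*dt) * [p_u * V(k+1, j+1) + p_m * V(k+1, j) + p_d * V(k+1, j-1)]
  V(1,-1) = exp(-r*dt) * [p_u*4.750000 + p_m*0.000000 + p_d*0.000000] = 0.662356
  V(1,+0) = exp(-r*dt) * [p_u*49.412691 + p_m*4.750000 + p_d*0.000000] = 10.049031
  V(1,+1) = exp(-r*dt) * [p_u*113.668309 + p_m*49.412691 + p_d*4.750000] = 49.626855
  V(0,+0) = exp(-r*dt) * [p_u*49.626855 + p_m*10.049031 + p_d*0.662356] = 13.730634

Answer: Price = V(0,0) = 13.7306


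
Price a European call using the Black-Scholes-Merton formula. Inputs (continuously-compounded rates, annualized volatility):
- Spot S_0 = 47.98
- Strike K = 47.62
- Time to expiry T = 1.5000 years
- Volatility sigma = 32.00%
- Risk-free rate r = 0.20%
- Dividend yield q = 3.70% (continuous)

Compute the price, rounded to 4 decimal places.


Answer: Price = 6.2168

Derivation:
d1 = (ln(S/K) + (r - q + 0.5*sigma^2) * T) / (sigma * sqrt(T)) = 0.08121951
d2 = d1 - sigma * sqrt(T) = -0.31069885
exp(-rT) = 0.99700450; exp(-qT) = 0.94601202
C = S_0 * exp(-qT) * N(d1) - K * exp(-rT) * N(d2)
N(d1) = 0.53236631; N(d2) = 0.37801479
C = 47.9800 * 0.94601202 * 0.53236631 - 47.6200 * 0.99700450 * 0.37801479 = 6.2168


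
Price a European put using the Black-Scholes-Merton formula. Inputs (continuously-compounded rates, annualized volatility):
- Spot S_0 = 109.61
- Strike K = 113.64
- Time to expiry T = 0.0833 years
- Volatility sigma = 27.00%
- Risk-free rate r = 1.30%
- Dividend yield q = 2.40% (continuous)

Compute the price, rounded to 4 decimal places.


Answer: Price = 5.9105

Derivation:
d1 = (ln(S/K) + (r - q + 0.5*sigma^2) * T) / (sigma * sqrt(T)) = -0.43614015
d2 = d1 - sigma * sqrt(T) = -0.51406684
exp(-rT) = 0.99891769; exp(-qT) = 0.99800280
P = K * exp(-rT) * N(-d2) - S_0 * exp(-qT) * N(-d1)
N(-d1) = 0.66863247; N(-d2) = 0.69639737
P = 113.6400 * 0.99891769 * 0.69639737 - 109.6100 * 0.99800280 * 0.66863247 = 5.9105


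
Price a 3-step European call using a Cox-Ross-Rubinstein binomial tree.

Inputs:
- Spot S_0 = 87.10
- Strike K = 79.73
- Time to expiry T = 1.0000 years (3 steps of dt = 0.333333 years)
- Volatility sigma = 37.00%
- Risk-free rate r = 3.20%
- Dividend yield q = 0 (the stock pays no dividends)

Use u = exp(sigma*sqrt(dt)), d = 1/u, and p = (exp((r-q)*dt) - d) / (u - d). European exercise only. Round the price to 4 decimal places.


dt = T/N = 0.333333
u = exp(sigma*sqrt(dt)) = 1.238152; d = 1/u = 0.807656
p = (exp((r-q)*dt) - d) / (u - d) = 0.471708
Discount per step: exp(-r*dt) = 0.989390
Stock lattice S(k, i) with i counting down-moves:
  k=0: S(0,0) = 87.1000
  k=1: S(1,0) = 107.8430; S(1,1) = 70.3468
  k=2: S(2,0) = 133.5260; S(2,1) = 87.1000; S(2,2) = 56.8160
  k=3: S(3,0) = 165.3254; S(3,1) = 107.8430; S(3,2) = 70.3468; S(3,3) = 45.8877
Terminal payoffs V(N, i) = max(S_T - K, 0):
  V(3,0) = 85.595405; V(3,1) = 28.113002; V(3,2) = 0.000000; V(3,3) = 0.000000
Backward induction: V(k, i) = exp(-r*dt) * [p * V(k+1, i) + (1-p) * V(k+1, i+1)].
  V(2,0) = exp(-r*dt) * [p*85.595405 + (1-p)*28.113002] = 54.641916
  V(2,1) = exp(-r*dt) * [p*28.113002 + (1-p)*0.000000] = 13.120414
  V(2,2) = exp(-r*dt) * [p*0.000000 + (1-p)*0.000000] = 0.000000
  V(1,0) = exp(-r*dt) * [p*54.641916 + (1-p)*13.120414] = 32.359403
  V(1,1) = exp(-r*dt) * [p*13.120414 + (1-p)*0.000000] = 6.123332
  V(0,0) = exp(-r*dt) * [p*32.359403 + (1-p)*6.123332] = 18.302809

Answer: Price = V(0,0) = 18.3028


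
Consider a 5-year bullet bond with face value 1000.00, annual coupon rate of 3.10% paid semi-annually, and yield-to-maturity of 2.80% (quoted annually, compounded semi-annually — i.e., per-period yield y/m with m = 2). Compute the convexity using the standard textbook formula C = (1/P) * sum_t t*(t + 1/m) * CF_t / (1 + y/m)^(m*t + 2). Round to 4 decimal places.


Answer: Convexity = 24.4242

Derivation:
Coupon per period c = face * coupon_rate / m = 15.500000
Periods per year m = 2; per-period yield y/m = 0.014000
Number of cashflows N = 10
Cashflows (t years, CF_t, discount factor 1/(1+y/m)^(m*t), PV):
  t = 0.5000: CF_t = 15.500000, DF = 0.986193, PV = 15.285996
  t = 1.0000: CF_t = 15.500000, DF = 0.972577, PV = 15.074947
  t = 1.5000: CF_t = 15.500000, DF = 0.959149, PV = 14.866811
  t = 2.0000: CF_t = 15.500000, DF = 0.945906, PV = 14.661550
  t = 2.5000: CF_t = 15.500000, DF = 0.932847, PV = 14.459122
  t = 3.0000: CF_t = 15.500000, DF = 0.919967, PV = 14.259489
  t = 3.5000: CF_t = 15.500000, DF = 0.907265, PV = 14.062613
  t = 4.0000: CF_t = 15.500000, DF = 0.894739, PV = 13.868454
  t = 4.5000: CF_t = 15.500000, DF = 0.882386, PV = 13.676977
  t = 5.0000: CF_t = 1015.500000, DF = 0.870203, PV = 883.690890
Price P = sum_t PV_t = 1013.906849
Convexity numerator sum_t t*(t + 1/m) * CF_t / (1+y/m)^(m*t + 2):
  t = 0.5000: term = 7.433406
  t = 1.0000: term = 21.992325
  t = 1.5000: term = 43.377366
  t = 2.0000: term = 71.297446
  t = 2.5000: term = 105.469595
  t = 3.0000: term = 145.618770
  t = 3.5000: term = 191.477672
  t = 4.0000: term = 242.786566
  t = 4.5000: term = 299.293105
  t = 5.0000: term = 23635.084624
Convexity = (1/P) * sum = 24763.830874 / 1013.906849 = 24.424168


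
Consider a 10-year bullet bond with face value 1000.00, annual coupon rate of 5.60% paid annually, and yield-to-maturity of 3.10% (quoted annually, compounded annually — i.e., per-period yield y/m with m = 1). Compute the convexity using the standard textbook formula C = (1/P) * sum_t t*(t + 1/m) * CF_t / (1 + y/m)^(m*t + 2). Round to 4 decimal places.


Answer: Convexity = 78.0362

Derivation:
Coupon per period c = face * coupon_rate / m = 56.000000
Periods per year m = 1; per-period yield y/m = 0.031000
Number of cashflows N = 10
Cashflows (t years, CF_t, discount factor 1/(1+y/m)^(m*t), PV):
  t = 1.0000: CF_t = 56.000000, DF = 0.969932, PV = 54.316198
  t = 2.0000: CF_t = 56.000000, DF = 0.940768, PV = 52.683024
  t = 3.0000: CF_t = 56.000000, DF = 0.912481, PV = 51.098956
  t = 4.0000: CF_t = 56.000000, DF = 0.885045, PV = 49.562518
  t = 5.0000: CF_t = 56.000000, DF = 0.858434, PV = 48.072278
  t = 6.0000: CF_t = 56.000000, DF = 0.832622, PV = 46.626846
  t = 7.0000: CF_t = 56.000000, DF = 0.807587, PV = 45.224874
  t = 8.0000: CF_t = 56.000000, DF = 0.783305, PV = 43.865058
  t = 9.0000: CF_t = 56.000000, DF = 0.759752, PV = 42.546128
  t = 10.0000: CF_t = 1056.000000, DF = 0.736908, PV = 778.174984
Price P = sum_t PV_t = 1212.170864
Convexity numerator sum_t t*(t + 1/m) * CF_t / (1+y/m)^(m*t + 2):
  t = 1.0000: term = 102.197913
  t = 2.0000: term = 297.375110
  t = 3.0000: term = 576.867333
  t = 4.0000: term = 932.536911
  t = 5.0000: term = 1356.746234
  t = 6.0000: term = 1842.332422
  t = 7.0000: term = 2382.583152
  t = 8.0000: term = 2971.213575
  t = 9.0000: term = 3602.344295
  t = 10.0000: term = 80529.058195
Convexity = (1/P) * sum = 94593.255142 / 1212.170864 = 78.036239


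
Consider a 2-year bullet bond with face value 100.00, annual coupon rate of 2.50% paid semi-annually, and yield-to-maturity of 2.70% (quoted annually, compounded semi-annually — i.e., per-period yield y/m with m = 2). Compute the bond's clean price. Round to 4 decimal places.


Coupon per period c = face * coupon_rate / m = 1.250000
Periods per year m = 2; per-period yield y/m = 0.013500
Number of cashflows N = 4
Cashflows (t years, CF_t, discount factor 1/(1+y/m)^(m*t), PV):
  t = 0.5000: CF_t = 1.250000, DF = 0.986680, PV = 1.233350
  t = 1.0000: CF_t = 1.250000, DF = 0.973537, PV = 1.216921
  t = 1.5000: CF_t = 1.250000, DF = 0.960569, PV = 1.200712
  t = 2.0000: CF_t = 101.250000, DF = 0.947774, PV = 95.962161
Price P = sum_t PV_t = 99.613144

Answer: Price = 99.6131


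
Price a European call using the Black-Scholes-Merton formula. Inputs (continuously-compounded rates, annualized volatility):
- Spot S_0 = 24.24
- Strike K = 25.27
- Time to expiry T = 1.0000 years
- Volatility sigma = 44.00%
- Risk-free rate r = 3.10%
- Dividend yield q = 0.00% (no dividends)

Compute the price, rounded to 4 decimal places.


Answer: Price = 4.1153

Derivation:
d1 = (ln(S/K) + (r - q + 0.5*sigma^2) * T) / (sigma * sqrt(T)) = 0.19587782
d2 = d1 - sigma * sqrt(T) = -0.24412218
exp(-rT) = 0.96947557; exp(-qT) = 1.00000000
C = S_0 * exp(-qT) * N(d1) - K * exp(-rT) * N(d2)
N(d1) = 0.57764710; N(d2) = 0.40356810
C = 24.2400 * 1.00000000 * 0.57764710 - 25.2700 * 0.96947557 * 0.40356810 = 4.1153


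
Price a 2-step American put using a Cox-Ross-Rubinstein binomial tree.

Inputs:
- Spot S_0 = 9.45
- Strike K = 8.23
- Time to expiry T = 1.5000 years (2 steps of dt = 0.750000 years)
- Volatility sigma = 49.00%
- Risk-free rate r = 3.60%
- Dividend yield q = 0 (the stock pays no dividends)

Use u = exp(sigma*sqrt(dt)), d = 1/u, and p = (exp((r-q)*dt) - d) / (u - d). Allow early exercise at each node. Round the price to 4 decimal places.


dt = T/N = 0.750000
u = exp(sigma*sqrt(dt)) = 1.528600; d = 1/u = 0.654193
p = (exp((r-q)*dt) - d) / (u - d) = 0.426774
Discount per step: exp(-r*dt) = 0.973361
Stock lattice S(k, i) with i counting down-moves:
  k=0: S(0,0) = 9.4500
  k=1: S(1,0) = 14.4453; S(1,1) = 6.1821
  k=2: S(2,0) = 22.0810; S(2,1) = 9.4500; S(2,2) = 4.0443
Terminal payoffs V(N, i) = max(K - S_T, 0):
  V(2,0) = 0.000000; V(2,1) = 0.000000; V(2,2) = 4.185694
Backward induction: V(k, i) = exp(-r*dt) * [p * V(k+1, i) + (1-p) * V(k+1, i+1)]; then take max(V_cont, immediate exercise) for American.
  V(1,0) = exp(-r*dt) * [p*0.000000 + (1-p)*0.000000] = 0.000000; exercise = 0.000000; V(1,0) = max -> 0.000000
  V(1,1) = exp(-r*dt) * [p*0.000000 + (1-p)*4.185694] = 2.335432; exercise = 2.047874; V(1,1) = max -> 2.335432
  V(0,0) = exp(-r*dt) * [p*0.000000 + (1-p)*2.335432] = 1.303067; exercise = 0.000000; V(0,0) = max -> 1.303067

Answer: Price = V(0,0) = 1.3031


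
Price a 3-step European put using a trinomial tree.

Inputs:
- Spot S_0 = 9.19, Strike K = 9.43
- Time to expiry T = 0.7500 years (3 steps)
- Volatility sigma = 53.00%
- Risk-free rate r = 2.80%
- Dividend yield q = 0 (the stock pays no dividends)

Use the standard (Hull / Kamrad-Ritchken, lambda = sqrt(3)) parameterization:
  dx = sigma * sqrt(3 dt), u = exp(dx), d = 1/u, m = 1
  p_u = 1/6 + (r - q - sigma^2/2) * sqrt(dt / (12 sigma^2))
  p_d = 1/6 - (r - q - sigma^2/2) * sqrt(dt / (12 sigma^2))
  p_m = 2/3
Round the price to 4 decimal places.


dt = T/N = 0.250000; dx = sigma*sqrt(3*dt) = 0.458993
u = exp(dx) = 1.582480; d = 1/u = 0.631919
p_u = 0.136043, p_m = 0.666667, p_d = 0.197291
Discount per step: exp(-r*dt) = 0.993024
Stock lattice S(k, j) with j the centered position index:
  k=0: S(0,+0) = 9.1900
  k=1: S(1,-1) = 5.8073; S(1,+0) = 9.1900; S(1,+1) = 14.5430
  k=2: S(2,-2) = 3.6698; S(2,-1) = 5.8073; S(2,+0) = 9.1900; S(2,+1) = 14.5430; S(2,+2) = 23.0140
  k=3: S(3,-3) = 2.3190; S(3,-2) = 3.6698; S(3,-1) = 5.8073; S(3,+0) = 9.1900; S(3,+1) = 14.5430; S(3,+2) = 23.0140; S(3,+3) = 36.4192
Terminal payoffs V(N, j) = max(K - S_T, 0):
  V(3,-3) = 7.111001; V(3,-2) = 5.760230; V(3,-1) = 3.622661; V(3,+0) = 0.240000; V(3,+1) = 0.000000; V(3,+2) = 0.000000; V(3,+3) = 0.000000
Backward induction: V(k, j) = exp(-r*dt) * [p_u * V(k+1, j+1) + p_m * V(k+1, j) + p_d * V(k+1, j-1)]
  V(2,-2) = exp(-r*dt) * [p_u*3.622661 + p_m*5.760230 + p_d*7.111001] = 5.695913
  V(2,-1) = exp(-r*dt) * [p_u*0.240000 + p_m*3.622661 + p_d*5.760230] = 3.559196
  V(2,+0) = exp(-r*dt) * [p_u*0.000000 + p_m*0.240000 + p_d*3.622661] = 0.868616
  V(2,+1) = exp(-r*dt) * [p_u*0.000000 + p_m*0.000000 + p_d*0.240000] = 0.047019
  V(2,+2) = exp(-r*dt) * [p_u*0.000000 + p_m*0.000000 + p_d*0.000000] = 0.000000
  V(1,-1) = exp(-r*dt) * [p_u*0.868616 + p_m*3.559196 + p_d*5.695913] = 3.589502
  V(1,+0) = exp(-r*dt) * [p_u*0.047019 + p_m*0.868616 + p_d*3.559196] = 1.278688
  V(1,+1) = exp(-r*dt) * [p_u*0.000000 + p_m*0.047019 + p_d*0.868616] = 0.201302
  V(0,+0) = exp(-r*dt) * [p_u*0.201302 + p_m*1.278688 + p_d*3.589502] = 1.576943

Answer: Price = V(0,0) = 1.5769


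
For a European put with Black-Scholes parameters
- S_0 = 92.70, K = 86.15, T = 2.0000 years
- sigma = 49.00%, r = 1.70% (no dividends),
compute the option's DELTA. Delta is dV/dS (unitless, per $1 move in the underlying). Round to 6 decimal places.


d1 = 0.5012932648; d2 = -0.1916713807
phi(d1) = 0.3518374493; exp(-qT) = 1.0000000000; exp(-rT) = 0.9665715046
N(-d1) = 0.3080823723
Delta = -exp(-qT) * N(-d1) = -1.0000000000 * 0.3080823723 = -0.308082

Answer: Delta = -0.308082


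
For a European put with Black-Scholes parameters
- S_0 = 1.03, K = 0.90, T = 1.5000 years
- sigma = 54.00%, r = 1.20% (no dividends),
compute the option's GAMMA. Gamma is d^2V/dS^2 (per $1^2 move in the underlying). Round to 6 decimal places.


d1 = 0.5618998194; d2 = -0.0994624112
phi(d1) = 0.3406825285; exp(-qT) = 1.0000000000; exp(-rT) = 0.9821610324
Gamma = exp(-qT) * phi(d1) / (S * sigma * sqrt(T)) = 1.0000000000 * 0.3406825285 / (1.0300 * 0.5400 * 1.2247448714) = 0.500119

Answer: Gamma = 0.500119


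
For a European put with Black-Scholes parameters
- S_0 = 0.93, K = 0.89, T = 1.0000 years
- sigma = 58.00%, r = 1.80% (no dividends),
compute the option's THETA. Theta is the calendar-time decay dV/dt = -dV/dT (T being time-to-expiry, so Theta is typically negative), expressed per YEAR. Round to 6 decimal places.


Answer: Theta = -0.090437

Derivation:
d1 = 0.3968329714; d2 = -0.1831670286
phi(d1) = 0.3687351155; exp(-qT) = 1.0000000000; exp(-rT) = 0.9821610324
Theta = -S*exp(-qT)*phi(d1)*sigma/(2*sqrt(T)) + r*K*exp(-rT)*N(-d2) - q*S*exp(-qT)*N(-d1)
N(-d1) = 0.3457453176; N(-d2) = 0.5726665180; sqrt(T) = 1.0000000000
Term 1 = -0.9300 * 1.0000000000 * 0.3687351155 * 0.5800 / (2 * 1.0000000000) = -0.0994478607
Term 2 = 0.0180 * 0.8900 * 0.9821610324 * 0.5726665180 = 0.0090104608
Term 3 = 0 (no dividend yield, q = 0)
Theta = -0.0994478607 + (0.0090104608) + (0.0000000000) = -0.090437


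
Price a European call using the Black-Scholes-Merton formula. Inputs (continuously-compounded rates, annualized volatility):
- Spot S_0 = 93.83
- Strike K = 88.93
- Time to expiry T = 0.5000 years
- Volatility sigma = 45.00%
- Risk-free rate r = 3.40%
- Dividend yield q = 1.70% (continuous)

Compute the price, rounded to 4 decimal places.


Answer: Price = 14.4236

Derivation:
d1 = (ln(S/K) + (r - q + 0.5*sigma^2) * T) / (sigma * sqrt(T)) = 0.35437078
d2 = d1 - sigma * sqrt(T) = 0.03617273
exp(-rT) = 0.98314368; exp(-qT) = 0.99153602
C = S_0 * exp(-qT) * N(d1) - K * exp(-rT) * N(d2)
N(d1) = 0.63846948; N(d2) = 0.51442768
C = 93.8300 * 0.99153602 * 0.63846948 - 88.9300 * 0.98314368 * 0.51442768 = 14.4236


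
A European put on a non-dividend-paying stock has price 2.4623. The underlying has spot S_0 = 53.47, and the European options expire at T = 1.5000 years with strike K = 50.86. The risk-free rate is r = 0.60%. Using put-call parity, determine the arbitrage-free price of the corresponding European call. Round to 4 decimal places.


Put-call parity: C - P = S_0 * exp(-qT) - K * exp(-rT).
S_0 * exp(-qT) = 53.4700 * 1.00000000 = 53.47000000
K * exp(-rT) = 50.8600 * 0.99104038 = 50.40431366
C = P + S*exp(-qT) - K*exp(-rT)
C = 2.4623 + 53.47000000 - 50.40431366 = 5.5280

Answer: Call price = 5.5280


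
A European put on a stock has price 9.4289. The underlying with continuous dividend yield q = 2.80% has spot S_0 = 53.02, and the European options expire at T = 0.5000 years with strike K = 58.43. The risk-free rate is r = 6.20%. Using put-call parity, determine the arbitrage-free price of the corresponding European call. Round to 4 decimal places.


Answer: Call price = 5.0653

Derivation:
Put-call parity: C - P = S_0 * exp(-qT) - K * exp(-rT).
S_0 * exp(-qT) = 53.0200 * 0.98609754 = 52.28289180
K * exp(-rT) = 58.4300 * 0.96947557 = 56.64645773
C = P + S*exp(-qT) - K*exp(-rT)
C = 9.4289 + 52.28289180 - 56.64645773 = 5.0653


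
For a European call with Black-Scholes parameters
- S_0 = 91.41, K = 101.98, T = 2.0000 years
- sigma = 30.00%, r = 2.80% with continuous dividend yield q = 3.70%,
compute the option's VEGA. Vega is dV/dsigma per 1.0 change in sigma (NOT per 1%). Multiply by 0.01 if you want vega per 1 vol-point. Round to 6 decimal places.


d1 = -0.0882041085; d2 = -0.5124681772
phi(d1) = 0.3973934164; exp(-qT) = 0.9286716938; exp(-rT) = 0.9455391359
Vega = S * exp(-qT) * phi(d1) * sqrt(T) = 91.4100 * 0.9286716938 * 0.3973934164 * 1.4142135624 = 47.708041

Answer: Vega = 47.708041


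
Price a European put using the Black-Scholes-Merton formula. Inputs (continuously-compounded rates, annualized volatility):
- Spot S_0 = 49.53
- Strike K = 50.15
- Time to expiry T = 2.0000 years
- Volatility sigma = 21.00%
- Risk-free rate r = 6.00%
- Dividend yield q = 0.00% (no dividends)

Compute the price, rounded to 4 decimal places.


Answer: Price = 3.3801

Derivation:
d1 = (ln(S/K) + (r - q + 0.5*sigma^2) * T) / (sigma * sqrt(T)) = 0.51066589
d2 = d1 - sigma * sqrt(T) = 0.21368104
exp(-rT) = 0.88692044; exp(-qT) = 1.00000000
P = K * exp(-rT) * N(-d2) - S_0 * exp(-qT) * N(-d1)
N(-d1) = 0.30479251; N(-d2) = 0.41539790
P = 50.1500 * 0.88692044 * 0.41539790 - 49.5300 * 1.00000000 * 0.30479251 = 3.3801


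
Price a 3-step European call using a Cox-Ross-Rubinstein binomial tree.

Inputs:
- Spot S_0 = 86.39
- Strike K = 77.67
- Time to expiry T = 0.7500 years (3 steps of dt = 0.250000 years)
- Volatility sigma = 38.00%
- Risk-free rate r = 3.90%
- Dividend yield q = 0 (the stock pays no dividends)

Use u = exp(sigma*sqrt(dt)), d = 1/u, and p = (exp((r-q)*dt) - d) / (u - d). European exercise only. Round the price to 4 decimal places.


dt = T/N = 0.250000
u = exp(sigma*sqrt(dt)) = 1.209250; d = 1/u = 0.826959
p = (exp((r-q)*dt) - d) / (u - d) = 0.478271
Discount per step: exp(-r*dt) = 0.990297
Stock lattice S(k, i) with i counting down-moves:
  k=0: S(0,0) = 86.3900
  k=1: S(1,0) = 104.4671; S(1,1) = 71.4410
  k=2: S(2,0) = 126.3268; S(2,1) = 86.3900; S(2,2) = 59.0788
  k=3: S(3,0) = 152.7606; S(3,1) = 104.4671; S(3,2) = 71.4410; S(3,3) = 48.8557
Terminal payoffs V(N, i) = max(S_T - K, 0):
  V(3,0) = 75.090591; V(3,1) = 26.797073; V(3,2) = 0.000000; V(3,3) = 0.000000
Backward induction: V(k, i) = exp(-r*dt) * [p * V(k+1, i) + (1-p) * V(k+1, i+1)].
  V(2,0) = exp(-r*dt) * [p*75.090591 + (1-p)*26.797073] = 49.410368
  V(2,1) = exp(-r*dt) * [p*26.797073 + (1-p)*0.000000] = 12.691919
  V(2,2) = exp(-r*dt) * [p*0.000000 + (1-p)*0.000000] = 0.000000
  V(1,0) = exp(-r*dt) * [p*49.410368 + (1-p)*12.691919] = 29.959763
  V(1,1) = exp(-r*dt) * [p*12.691919 + (1-p)*0.000000] = 6.011284
  V(0,0) = exp(-r*dt) * [p*29.959763 + (1-p)*6.011284] = 17.295696

Answer: Price = V(0,0) = 17.2957


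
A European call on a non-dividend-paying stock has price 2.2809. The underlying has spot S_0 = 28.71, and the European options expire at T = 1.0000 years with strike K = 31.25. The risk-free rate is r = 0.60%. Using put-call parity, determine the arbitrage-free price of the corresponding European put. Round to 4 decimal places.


Answer: Put price = 4.6340

Derivation:
Put-call parity: C - P = S_0 * exp(-qT) - K * exp(-rT).
S_0 * exp(-qT) = 28.7100 * 1.00000000 = 28.71000000
K * exp(-rT) = 31.2500 * 0.99401796 = 31.06306138
P = C - S*exp(-qT) + K*exp(-rT)
P = 2.2809 - 28.71000000 + 31.06306138 = 4.6340


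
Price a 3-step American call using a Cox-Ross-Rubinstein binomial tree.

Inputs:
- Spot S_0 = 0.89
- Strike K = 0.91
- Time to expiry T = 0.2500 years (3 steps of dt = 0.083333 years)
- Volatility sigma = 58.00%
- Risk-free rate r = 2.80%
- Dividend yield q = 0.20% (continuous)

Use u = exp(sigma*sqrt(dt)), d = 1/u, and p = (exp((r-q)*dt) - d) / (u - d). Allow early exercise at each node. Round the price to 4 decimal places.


dt = T/N = 0.083333
u = exp(sigma*sqrt(dt)) = 1.182264; d = 1/u = 0.845834
p = (exp((r-q)*dt) - d) / (u - d) = 0.464687
Discount per step: exp(-r*dt) = 0.997669
Stock lattice S(k, i) with i counting down-moves:
  k=0: S(0,0) = 0.8900
  k=1: S(1,0) = 1.0522; S(1,1) = 0.7528
  k=2: S(2,0) = 1.2440; S(2,1) = 0.8900; S(2,2) = 0.6367
  k=3: S(3,0) = 1.4707; S(3,1) = 1.0522; S(3,2) = 0.7528; S(3,3) = 0.5386
Terminal payoffs V(N, i) = max(S_T - K, 0):
  V(3,0) = 0.560733; V(3,1) = 0.142215; V(3,2) = 0.000000; V(3,3) = 0.000000
Backward induction: V(k, i) = exp(-r*dt) * [p * V(k+1, i) + (1-p) * V(k+1, i+1)]; then take max(V_cont, immediate exercise) for American.
  V(2,0) = exp(-r*dt) * [p*0.560733 + (1-p)*0.142215] = 0.335910; exercise = 0.333997; V(2,0) = max -> 0.335910
  V(2,1) = exp(-r*dt) * [p*0.142215 + (1-p)*0.000000] = 0.065932; exercise = 0.000000; V(2,1) = max -> 0.065932
  V(2,2) = exp(-r*dt) * [p*0.000000 + (1-p)*0.000000] = 0.000000; exercise = 0.000000; V(2,2) = max -> 0.000000
  V(1,0) = exp(-r*dt) * [p*0.335910 + (1-p)*0.065932] = 0.190941; exercise = 0.142215; V(1,0) = max -> 0.190941
  V(1,1) = exp(-r*dt) * [p*0.065932 + (1-p)*0.000000] = 0.030566; exercise = 0.000000; V(1,1) = max -> 0.030566
  V(0,0) = exp(-r*dt) * [p*0.190941 + (1-p)*0.030566] = 0.104845; exercise = 0.000000; V(0,0) = max -> 0.104845

Answer: Price = V(0,0) = 0.1048


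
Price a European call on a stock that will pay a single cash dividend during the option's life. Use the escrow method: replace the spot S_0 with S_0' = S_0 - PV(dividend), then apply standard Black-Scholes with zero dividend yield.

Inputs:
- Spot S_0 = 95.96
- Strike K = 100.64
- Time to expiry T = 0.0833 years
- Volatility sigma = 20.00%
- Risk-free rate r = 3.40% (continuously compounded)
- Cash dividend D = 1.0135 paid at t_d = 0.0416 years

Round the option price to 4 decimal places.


PV(D) = D * exp(-r * t_d) = 1.0135 * 0.99858660 = 1.01206752
S_0' = S_0 - PV(D) = 95.9600 - 1.01206752 = 94.94793248
d1 = (ln(S_0'/K) + (r + sigma^2/2)*T) / (sigma*sqrt(T)) = -0.93069461
d2 = d1 - sigma*sqrt(T) = -0.98841809
exp(-rT) = 0.99717181
N(d1) = 0.17600578; N(d2) = 0.16147397
C = S_0' * N(d1) - K * exp(-rT) * N(d2) = 94.94793248 * 0.17600578 - 100.6400 * 0.99717181 * 0.16147397 = 0.5066

Answer: Price = 0.5066


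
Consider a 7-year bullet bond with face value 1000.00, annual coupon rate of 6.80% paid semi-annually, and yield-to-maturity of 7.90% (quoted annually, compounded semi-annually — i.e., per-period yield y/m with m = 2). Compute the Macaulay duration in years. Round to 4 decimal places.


Answer: Macaulay duration = 5.6366 years

Derivation:
Coupon per period c = face * coupon_rate / m = 34.000000
Periods per year m = 2; per-period yield y/m = 0.039500
Number of cashflows N = 14
Cashflows (t years, CF_t, discount factor 1/(1+y/m)^(m*t), PV):
  t = 0.5000: CF_t = 34.000000, DF = 0.962001, PV = 32.708033
  t = 1.0000: CF_t = 34.000000, DF = 0.925446, PV = 31.465159
  t = 1.5000: CF_t = 34.000000, DF = 0.890280, PV = 30.269513
  t = 2.0000: CF_t = 34.000000, DF = 0.856450, PV = 29.119301
  t = 2.5000: CF_t = 34.000000, DF = 0.823906, PV = 28.012795
  t = 3.0000: CF_t = 34.000000, DF = 0.792598, PV = 26.948336
  t = 3.5000: CF_t = 34.000000, DF = 0.762480, PV = 25.924325
  t = 4.0000: CF_t = 34.000000, DF = 0.733507, PV = 24.939226
  t = 4.5000: CF_t = 34.000000, DF = 0.705634, PV = 23.991559
  t = 5.0000: CF_t = 34.000000, DF = 0.678821, PV = 23.079903
  t = 5.5000: CF_t = 34.000000, DF = 0.653026, PV = 22.202889
  t = 6.0000: CF_t = 34.000000, DF = 0.628212, PV = 21.359201
  t = 6.5000: CF_t = 34.000000, DF = 0.604340, PV = 20.547571
  t = 7.0000: CF_t = 1034.000000, DF = 0.581376, PV = 601.142769
Price P = sum_t PV_t = 941.710580
Macaulay numerator sum_t t * PV_t:
  t * PV_t at t = 0.5000: 16.354016
  t * PV_t at t = 1.0000: 31.465159
  t * PV_t at t = 1.5000: 45.404270
  t * PV_t at t = 2.0000: 58.238602
  t * PV_t at t = 2.5000: 70.031988
  t * PV_t at t = 3.0000: 80.845008
  t * PV_t at t = 3.5000: 90.735138
  t * PV_t at t = 4.0000: 99.756903
  t * PV_t at t = 4.5000: 107.962017
  t * PV_t at t = 5.0000: 115.399515
  t * PV_t at t = 5.5000: 122.115889
  t * PV_t at t = 6.0000: 128.155203
  t * PV_t at t = 6.5000: 133.559214
  t * PV_t at t = 7.0000: 4207.999383
Macaulay duration D = (sum_t t * PV_t) / P = 5308.022306 / 941.710580 = 5.636575


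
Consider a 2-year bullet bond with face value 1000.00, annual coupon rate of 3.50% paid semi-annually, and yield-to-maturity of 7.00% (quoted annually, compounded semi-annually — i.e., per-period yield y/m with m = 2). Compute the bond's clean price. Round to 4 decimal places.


Coupon per period c = face * coupon_rate / m = 17.500000
Periods per year m = 2; per-period yield y/m = 0.035000
Number of cashflows N = 4
Cashflows (t years, CF_t, discount factor 1/(1+y/m)^(m*t), PV):
  t = 0.5000: CF_t = 17.500000, DF = 0.966184, PV = 16.908213
  t = 1.0000: CF_t = 17.500000, DF = 0.933511, PV = 16.336437
  t = 1.5000: CF_t = 17.500000, DF = 0.901943, PV = 15.783997
  t = 2.0000: CF_t = 1017.500000, DF = 0.871442, PV = 886.692467
Price P = sum_t PV_t = 935.721114

Answer: Price = 935.7211


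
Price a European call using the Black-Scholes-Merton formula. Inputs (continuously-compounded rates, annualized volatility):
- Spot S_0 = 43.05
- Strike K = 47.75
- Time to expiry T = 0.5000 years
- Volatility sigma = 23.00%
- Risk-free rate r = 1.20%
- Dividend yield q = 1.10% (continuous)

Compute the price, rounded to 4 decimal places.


Answer: Price = 1.1675

Derivation:
d1 = (ln(S/K) + (r - q + 0.5*sigma^2) * T) / (sigma * sqrt(T)) = -0.55272284
d2 = d1 - sigma * sqrt(T) = -0.71535740
exp(-rT) = 0.99401796; exp(-qT) = 0.99451510
C = S_0 * exp(-qT) * N(d1) - K * exp(-rT) * N(d2)
N(d1) = 0.29022660; N(d2) = 0.23719411
C = 43.0500 * 0.99451510 * 0.29022660 - 47.7500 * 0.99401796 * 0.23719411 = 1.1675


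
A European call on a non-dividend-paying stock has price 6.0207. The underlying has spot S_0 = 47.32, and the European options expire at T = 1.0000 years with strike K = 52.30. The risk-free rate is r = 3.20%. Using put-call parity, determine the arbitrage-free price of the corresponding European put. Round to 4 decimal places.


Put-call parity: C - P = S_0 * exp(-qT) - K * exp(-rT).
S_0 * exp(-qT) = 47.3200 * 1.00000000 = 47.32000000
K * exp(-rT) = 52.3000 * 0.96850658 = 50.65289424
P = C - S*exp(-qT) + K*exp(-rT)
P = 6.0207 - 47.32000000 + 50.65289424 = 9.3536

Answer: Put price = 9.3536


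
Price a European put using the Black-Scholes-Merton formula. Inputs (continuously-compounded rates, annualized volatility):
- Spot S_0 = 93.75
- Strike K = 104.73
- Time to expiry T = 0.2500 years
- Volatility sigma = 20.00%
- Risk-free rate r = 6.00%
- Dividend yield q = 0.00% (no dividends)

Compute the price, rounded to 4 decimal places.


d1 = (ln(S/K) + (r - q + 0.5*sigma^2) * T) / (sigma * sqrt(T)) = -0.90753945
d2 = d1 - sigma * sqrt(T) = -1.00753945
exp(-rT) = 0.98511194; exp(-qT) = 1.00000000
P = K * exp(-rT) * N(-d2) - S_0 * exp(-qT) * N(-d1)
N(-d1) = 0.81793920; N(-d2) = 0.84316219
P = 104.7300 * 0.98511194 * 0.84316219 - 93.7500 * 1.00000000 * 0.81793920 = 10.3079

Answer: Price = 10.3079


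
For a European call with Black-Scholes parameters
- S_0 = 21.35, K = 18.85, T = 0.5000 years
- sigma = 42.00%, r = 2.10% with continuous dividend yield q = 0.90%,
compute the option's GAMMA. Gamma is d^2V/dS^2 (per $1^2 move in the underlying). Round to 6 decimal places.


Answer: Gamma = 0.052691

Derivation:
d1 = 0.5880395141; d2 = 0.2910546660
phi(d1) = 0.3356005155; exp(-qT) = 0.9955101098; exp(-rT) = 0.9895549326
Gamma = exp(-qT) * phi(d1) / (S * sigma * sqrt(T)) = 0.9955101098 * 0.3356005155 / (21.3500 * 0.4200 * 0.7071067812) = 0.052691


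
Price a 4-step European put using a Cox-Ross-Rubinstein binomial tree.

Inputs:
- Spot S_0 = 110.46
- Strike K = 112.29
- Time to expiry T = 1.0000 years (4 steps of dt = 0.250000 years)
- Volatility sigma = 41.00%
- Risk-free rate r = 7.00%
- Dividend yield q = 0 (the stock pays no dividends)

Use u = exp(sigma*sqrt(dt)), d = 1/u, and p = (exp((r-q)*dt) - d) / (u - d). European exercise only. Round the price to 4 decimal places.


dt = T/N = 0.250000
u = exp(sigma*sqrt(dt)) = 1.227525; d = 1/u = 0.814647
p = (exp((r-q)*dt) - d) / (u - d) = 0.491687
Discount per step: exp(-r*dt) = 0.982652
Stock lattice S(k, i) with i counting down-moves:
  k=0: S(0,0) = 110.4600
  k=1: S(1,0) = 135.5924; S(1,1) = 89.9859
  k=2: S(2,0) = 166.4431; S(2,1) = 110.4600; S(2,2) = 73.3068
  k=3: S(3,0) = 204.3131; S(3,1) = 135.5924; S(3,2) = 89.9859; S(3,3) = 59.7192
  k=4: S(4,0) = 250.7994; S(4,1) = 166.4431; S(4,2) = 110.4600; S(4,3) = 73.3068; S(4,4) = 48.6501
Terminal payoffs V(N, i) = max(K - S_T, 0):
  V(4,0) = 0.000000; V(4,1) = 0.000000; V(4,2) = 1.830000; V(4,3) = 38.983193; V(4,4) = 63.639919
Backward induction: V(k, i) = exp(-r*dt) * [p * V(k+1, i) + (1-p) * V(k+1, i+1)].
  V(3,0) = exp(-r*dt) * [p*0.000000 + (1-p)*0.000000] = 0.000000
  V(3,1) = exp(-r*dt) * [p*0.000000 + (1-p)*1.830000] = 0.914075
  V(3,2) = exp(-r*dt) * [p*1.830000 + (1-p)*38.983193] = 20.356077
  V(3,3) = exp(-r*dt) * [p*38.983193 + (1-p)*63.639919] = 50.622826
  V(2,0) = exp(-r*dt) * [p*0.000000 + (1-p)*0.914075] = 0.456576
  V(2,1) = exp(-r*dt) * [p*0.914075 + (1-p)*20.356077] = 10.609395
  V(2,2) = exp(-r*dt) * [p*20.356077 + (1-p)*50.622826] = 35.121026
  V(1,0) = exp(-r*dt) * [p*0.456576 + (1-p)*10.609395] = 5.519935
  V(1,1) = exp(-r*dt) * [p*10.609395 + (1-p)*35.121026] = 22.668775
  V(0,0) = exp(-r*dt) * [p*5.519935 + (1-p)*22.668775] = 13.989931

Answer: Price = V(0,0) = 13.9899


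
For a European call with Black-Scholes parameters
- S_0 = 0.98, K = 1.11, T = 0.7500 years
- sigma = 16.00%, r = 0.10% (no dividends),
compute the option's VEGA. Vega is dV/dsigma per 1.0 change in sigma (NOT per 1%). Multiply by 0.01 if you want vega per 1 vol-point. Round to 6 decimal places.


d1 = -0.8242593270; d2 = -0.9628233916
phi(d1) = 0.2840399868; exp(-qT) = 1.0000000000; exp(-rT) = 0.9992502812
Vega = S * exp(-qT) * phi(d1) * sqrt(T) = 0.9800 * 1.0000000000 * 0.2840399868 * 0.8660254038 = 0.241066

Answer: Vega = 0.241066


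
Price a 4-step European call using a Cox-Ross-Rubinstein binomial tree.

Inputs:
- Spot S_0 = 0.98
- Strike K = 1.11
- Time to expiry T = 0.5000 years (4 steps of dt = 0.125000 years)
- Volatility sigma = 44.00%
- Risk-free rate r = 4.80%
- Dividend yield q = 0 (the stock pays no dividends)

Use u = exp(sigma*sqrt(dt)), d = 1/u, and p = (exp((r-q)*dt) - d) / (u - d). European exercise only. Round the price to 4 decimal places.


Answer: Price = V(0,0) = 0.0885

Derivation:
dt = T/N = 0.125000
u = exp(sigma*sqrt(dt)) = 1.168316; d = 1/u = 0.855933
p = (exp((r-q)*dt) - d) / (u - d) = 0.480452
Discount per step: exp(-r*dt) = 0.994018
Stock lattice S(k, i) with i counting down-moves:
  k=0: S(0,0) = 0.9800
  k=1: S(1,0) = 1.1449; S(1,1) = 0.8388
  k=2: S(2,0) = 1.3377; S(2,1) = 0.9800; S(2,2) = 0.7180
  k=3: S(3,0) = 1.5628; S(3,1) = 1.1449; S(3,2) = 0.8388; S(3,3) = 0.6145
  k=4: S(4,0) = 1.8259; S(4,1) = 1.3377; S(4,2) = 0.9800; S(4,3) = 0.7180; S(4,4) = 0.5260
Terminal payoffs V(N, i) = max(S_T - K, 0):
  V(4,0) = 0.715860; V(4,1) = 0.227663; V(4,2) = 0.000000; V(4,3) = 0.000000; V(4,4) = 0.000000
Backward induction: V(k, i) = exp(-r*dt) * [p * V(k+1, i) + (1-p) * V(k+1, i+1)].
  V(3,0) = exp(-r*dt) * [p*0.715860 + (1-p)*0.227663] = 0.459454
  V(3,1) = exp(-r*dt) * [p*0.227663 + (1-p)*0.000000] = 0.108727
  V(3,2) = exp(-r*dt) * [p*0.000000 + (1-p)*0.000000] = 0.000000
  V(3,3) = exp(-r*dt) * [p*0.000000 + (1-p)*0.000000] = 0.000000
  V(2,0) = exp(-r*dt) * [p*0.459454 + (1-p)*0.108727] = 0.275576
  V(2,1) = exp(-r*dt) * [p*0.108727 + (1-p)*0.000000] = 0.051926
  V(2,2) = exp(-r*dt) * [p*0.000000 + (1-p)*0.000000] = 0.000000
  V(1,0) = exp(-r*dt) * [p*0.275576 + (1-p)*0.051926] = 0.158426
  V(1,1) = exp(-r*dt) * [p*0.051926 + (1-p)*0.000000] = 0.024799
  V(0,0) = exp(-r*dt) * [p*0.158426 + (1-p)*0.024799] = 0.088468


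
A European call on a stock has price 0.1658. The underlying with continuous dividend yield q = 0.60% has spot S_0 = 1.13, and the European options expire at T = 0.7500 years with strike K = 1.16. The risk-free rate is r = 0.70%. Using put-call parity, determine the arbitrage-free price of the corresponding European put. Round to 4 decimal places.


Put-call parity: C - P = S_0 * exp(-qT) - K * exp(-rT).
S_0 * exp(-qT) = 1.1300 * 0.99551011 = 1.12492642
K * exp(-rT) = 1.1600 * 0.99476376 = 1.15392596
P = C - S*exp(-qT) + K*exp(-rT)
P = 0.1658 - 1.12492642 + 1.15392596 = 0.1948

Answer: Put price = 0.1948


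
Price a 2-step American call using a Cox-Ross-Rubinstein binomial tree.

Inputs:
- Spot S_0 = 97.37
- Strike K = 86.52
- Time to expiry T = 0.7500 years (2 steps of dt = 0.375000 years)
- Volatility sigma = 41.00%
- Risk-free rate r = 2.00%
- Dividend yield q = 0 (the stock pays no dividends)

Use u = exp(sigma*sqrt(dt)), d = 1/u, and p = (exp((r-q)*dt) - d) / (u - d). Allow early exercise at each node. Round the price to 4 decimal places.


Answer: Price = V(0,0) = 20.2880

Derivation:
dt = T/N = 0.375000
u = exp(sigma*sqrt(dt)) = 1.285404; d = 1/u = 0.777966
p = (exp((r-q)*dt) - d) / (u - d) = 0.452395
Discount per step: exp(-r*dt) = 0.992528
Stock lattice S(k, i) with i counting down-moves:
  k=0: S(0,0) = 97.3700
  k=1: S(1,0) = 125.1597; S(1,1) = 75.7505
  k=2: S(2,0) = 160.8808; S(2,1) = 97.3700; S(2,2) = 58.9313
Terminal payoffs V(N, i) = max(S_T - K, 0):
  V(2,0) = 74.360773; V(2,1) = 10.850000; V(2,2) = 0.000000
Backward induction: V(k, i) = exp(-r*dt) * [p * V(k+1, i) + (1-p) * V(k+1, i+1)]; then take max(V_cont, immediate exercise) for American.
  V(1,0) = exp(-r*dt) * [p*74.360773 + (1-p)*10.850000] = 39.286214; exercise = 38.639742; V(1,0) = max -> 39.286214
  V(1,1) = exp(-r*dt) * [p*10.850000 + (1-p)*0.000000] = 4.871812; exercise = 0.000000; V(1,1) = max -> 4.871812
  V(0,0) = exp(-r*dt) * [p*39.286214 + (1-p)*4.871812] = 20.287990; exercise = 10.850000; V(0,0) = max -> 20.287990


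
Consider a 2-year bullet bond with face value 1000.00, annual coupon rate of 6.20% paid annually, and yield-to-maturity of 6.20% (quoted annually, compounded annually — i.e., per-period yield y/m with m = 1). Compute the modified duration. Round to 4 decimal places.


Coupon per period c = face * coupon_rate / m = 62.000000
Periods per year m = 1; per-period yield y/m = 0.062000
Number of cashflows N = 2
Cashflows (t years, CF_t, discount factor 1/(1+y/m)^(m*t), PV):
  t = 1.0000: CF_t = 62.000000, DF = 0.941620, PV = 58.380414
  t = 2.0000: CF_t = 1062.000000, DF = 0.886647, PV = 941.619586
Price P = sum_t PV_t = 1000.000000
First compute Macaulay numerator sum_t t * PV_t:
  t * PV_t at t = 1.0000: 58.380414
  t * PV_t at t = 2.0000: 1883.239171
Macaulay duration D = 1941.619586 / 1000.000000 = 1.941620
Modified duration = D / (1 + y/m) = 1.941620 / (1 + 0.062000) = 1.828267

Answer: Modified duration = 1.8283


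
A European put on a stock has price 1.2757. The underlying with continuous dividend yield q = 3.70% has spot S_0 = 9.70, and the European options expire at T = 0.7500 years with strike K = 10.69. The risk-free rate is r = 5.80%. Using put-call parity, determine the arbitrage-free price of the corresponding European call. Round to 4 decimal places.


Answer: Call price = 0.4753

Derivation:
Put-call parity: C - P = S_0 * exp(-qT) - K * exp(-rT).
S_0 * exp(-qT) = 9.7000 * 0.97263149 = 9.43452549
K * exp(-rT) = 10.6900 * 0.95743255 = 10.23495400
C = P + S*exp(-qT) - K*exp(-rT)
C = 1.2757 + 9.43452549 - 10.23495400 = 0.4753
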